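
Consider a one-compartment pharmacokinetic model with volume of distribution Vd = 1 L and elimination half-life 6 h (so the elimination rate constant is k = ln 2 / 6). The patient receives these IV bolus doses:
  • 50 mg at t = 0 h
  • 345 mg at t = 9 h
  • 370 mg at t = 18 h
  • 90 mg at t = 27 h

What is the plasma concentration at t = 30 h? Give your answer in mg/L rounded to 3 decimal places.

188.196 mg/L

k = ln 2 / 6 = 0.11552 per h
Dose 1 (50 mg at t=0 h): 50·exp(−0.11552·30) = 1.563 mg/L
Dose 2 (345 mg at t=9 h): 345·exp(−0.11552·21) = 30.494 mg/L
Dose 3 (370 mg at t=18 h): 370·exp(−0.11552·12) = 92.500 mg/L
Dose 4 (90 mg at t=27 h): 90·exp(−0.11552·3) = 63.640 mg/L
C(30) = 1.563 + 30.494 + 92.500 + 63.640 = 188.196 mg/L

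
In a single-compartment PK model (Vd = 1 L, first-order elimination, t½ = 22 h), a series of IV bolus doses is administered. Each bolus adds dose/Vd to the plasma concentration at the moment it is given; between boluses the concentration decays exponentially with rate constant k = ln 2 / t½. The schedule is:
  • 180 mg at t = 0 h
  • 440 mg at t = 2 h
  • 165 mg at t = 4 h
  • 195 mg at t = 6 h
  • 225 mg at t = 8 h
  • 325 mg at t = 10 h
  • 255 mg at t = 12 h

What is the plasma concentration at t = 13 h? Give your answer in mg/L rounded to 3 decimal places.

k = ln 2 / 22 = 0.03151 per h
Dose 1 (180 mg at t=0 h): 180·exp(−0.03151·13) = 119.506 mg/L
Dose 2 (440 mg at t=2 h): 440·exp(−0.03151·11) = 311.127 mg/L
Dose 3 (165 mg at t=4 h): 165·exp(−0.03151·9) = 124.261 mg/L
Dose 4 (195 mg at t=6 h): 195·exp(−0.03151·7) = 156.406 mg/L
Dose 5 (225 mg at t=8 h): 225·exp(−0.03151·5) = 192.206 mg/L
Dose 6 (325 mg at t=10 h): 325·exp(−0.03151·3) = 295.688 mg/L
Dose 7 (255 mg at t=12 h): 255·exp(−0.03151·1) = 247.091 mg/L
C(13) = 119.506 + 311.127 + 124.261 + 156.406 + 192.206 + 295.688 + 247.091 = 1446.285 mg/L

1446.285 mg/L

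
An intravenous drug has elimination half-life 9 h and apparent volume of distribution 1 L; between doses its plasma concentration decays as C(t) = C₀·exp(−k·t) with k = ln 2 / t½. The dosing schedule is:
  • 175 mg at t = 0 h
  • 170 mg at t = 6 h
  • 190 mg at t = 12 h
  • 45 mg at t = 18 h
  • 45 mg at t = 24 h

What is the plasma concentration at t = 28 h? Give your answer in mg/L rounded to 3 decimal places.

k = ln 2 / 9 = 0.07702 per h
Dose 1 (175 mg at t=0 h): 175·exp(−0.07702·28) = 20.254 mg/L
Dose 2 (170 mg at t=6 h): 170·exp(−0.07702·22) = 31.232 mg/L
Dose 3 (190 mg at t=12 h): 190·exp(−0.07702·16) = 55.410 mg/L
Dose 4 (45 mg at t=18 h): 45·exp(−0.07702·10) = 20.832 mg/L
Dose 5 (45 mg at t=24 h): 45·exp(−0.07702·4) = 33.069 mg/L
C(28) = 20.254 + 31.232 + 55.410 + 20.832 + 33.069 = 160.797 mg/L

160.797 mg/L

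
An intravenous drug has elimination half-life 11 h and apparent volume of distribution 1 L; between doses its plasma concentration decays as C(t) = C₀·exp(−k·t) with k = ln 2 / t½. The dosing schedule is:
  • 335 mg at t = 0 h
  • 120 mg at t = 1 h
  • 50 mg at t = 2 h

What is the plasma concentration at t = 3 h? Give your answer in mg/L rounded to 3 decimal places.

k = ln 2 / 11 = 0.06301 per h
Dose 1 (335 mg at t=0 h): 335·exp(−0.06301·3) = 277.297 mg/L
Dose 2 (120 mg at t=1 h): 120·exp(−0.06301·2) = 105.791 mg/L
Dose 3 (50 mg at t=2 h): 50·exp(−0.06301·1) = 46.947 mg/L
C(3) = 277.297 + 105.791 + 46.947 = 430.035 mg/L

430.035 mg/L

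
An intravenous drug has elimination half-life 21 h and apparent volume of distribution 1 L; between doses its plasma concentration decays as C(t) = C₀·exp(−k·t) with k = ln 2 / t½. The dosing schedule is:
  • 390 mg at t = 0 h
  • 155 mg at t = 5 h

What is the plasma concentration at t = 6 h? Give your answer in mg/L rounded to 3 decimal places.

k = ln 2 / 21 = 0.03301 per h
Dose 1 (390 mg at t=0 h): 390·exp(−0.03301·6) = 319.931 mg/L
Dose 2 (155 mg at t=5 h): 155·exp(−0.03301·1) = 149.967 mg/L
C(6) = 319.931 + 149.967 = 469.898 mg/L

469.898 mg/L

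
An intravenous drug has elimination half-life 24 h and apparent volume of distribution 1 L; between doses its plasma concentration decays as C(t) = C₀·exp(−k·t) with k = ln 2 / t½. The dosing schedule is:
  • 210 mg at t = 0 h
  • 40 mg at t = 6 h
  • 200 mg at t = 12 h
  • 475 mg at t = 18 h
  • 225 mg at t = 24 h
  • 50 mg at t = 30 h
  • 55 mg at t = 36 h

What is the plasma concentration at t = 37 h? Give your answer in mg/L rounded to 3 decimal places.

k = ln 2 / 24 = 0.02888 per h
Dose 1 (210 mg at t=0 h): 210·exp(−0.02888·37) = 72.133 mg/L
Dose 2 (40 mg at t=6 h): 40·exp(−0.02888·31) = 16.339 mg/L
Dose 3 (200 mg at t=12 h): 200·exp(−0.02888·25) = 97.153 mg/L
Dose 4 (475 mg at t=18 h): 475·exp(−0.02888·19) = 274.396 mg/L
Dose 5 (225 mg at t=24 h): 225·exp(−0.02888·13) = 154.570 mg/L
Dose 6 (50 mg at t=30 h): 50·exp(−0.02888·7) = 40.848 mg/L
Dose 7 (55 mg at t=36 h): 55·exp(−0.02888·1) = 53.434 mg/L
C(37) = 72.133 + 16.339 + 97.153 + 274.396 + 154.570 + 40.848 + 53.434 = 708.873 mg/L

708.873 mg/L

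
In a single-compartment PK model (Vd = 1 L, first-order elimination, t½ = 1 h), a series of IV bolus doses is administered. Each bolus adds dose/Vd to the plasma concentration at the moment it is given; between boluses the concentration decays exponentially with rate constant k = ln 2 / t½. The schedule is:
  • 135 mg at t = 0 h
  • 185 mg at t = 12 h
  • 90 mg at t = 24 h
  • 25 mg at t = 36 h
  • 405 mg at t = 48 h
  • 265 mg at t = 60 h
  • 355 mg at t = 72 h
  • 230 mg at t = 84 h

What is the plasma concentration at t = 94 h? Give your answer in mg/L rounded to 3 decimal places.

0.225 mg/L

k = ln 2 / 1 = 0.69315 per h
Dose 1 (135 mg at t=0 h): 135·exp(−0.69315·94) = 0.000 mg/L
Dose 2 (185 mg at t=12 h): 185·exp(−0.69315·82) = 0.000 mg/L
Dose 3 (90 mg at t=24 h): 90·exp(−0.69315·70) = 0.000 mg/L
Dose 4 (25 mg at t=36 h): 25·exp(−0.69315·58) = 0.000 mg/L
Dose 5 (405 mg at t=48 h): 405·exp(−0.69315·46) = 0.000 mg/L
Dose 6 (265 mg at t=60 h): 265·exp(−0.69315·34) = 0.000 mg/L
Dose 7 (355 mg at t=72 h): 355·exp(−0.69315·22) = 0.000 mg/L
Dose 8 (230 mg at t=84 h): 230·exp(−0.69315·10) = 0.225 mg/L
C(94) = 0.000 + 0.000 + 0.000 + 0.000 + 0.000 + 0.000 + 0.000 + 0.225 = 0.225 mg/L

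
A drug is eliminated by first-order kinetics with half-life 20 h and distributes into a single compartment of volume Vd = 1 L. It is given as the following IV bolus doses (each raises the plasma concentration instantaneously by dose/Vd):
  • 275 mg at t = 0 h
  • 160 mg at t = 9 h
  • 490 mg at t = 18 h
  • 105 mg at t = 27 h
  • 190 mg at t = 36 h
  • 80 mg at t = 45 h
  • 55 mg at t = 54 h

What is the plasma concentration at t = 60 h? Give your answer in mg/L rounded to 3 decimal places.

k = ln 2 / 20 = 0.03466 per h
Dose 1 (275 mg at t=0 h): 275·exp(−0.03466·60) = 34.375 mg/L
Dose 2 (160 mg at t=9 h): 160·exp(−0.03466·51) = 27.321 mg/L
Dose 3 (490 mg at t=18 h): 490·exp(−0.03466·42) = 114.297 mg/L
Dose 4 (105 mg at t=27 h): 105·exp(−0.03466·33) = 33.457 mg/L
Dose 5 (190 mg at t=36 h): 190·exp(−0.03466·24) = 82.702 mg/L
Dose 6 (80 mg at t=45 h): 80·exp(−0.03466·15) = 47.568 mg/L
Dose 7 (55 mg at t=54 h): 55·exp(−0.03466·6) = 44.674 mg/L
C(60) = 34.375 + 27.321 + 114.297 + 33.457 + 82.702 + 47.568 + 44.674 = 384.394 mg/L

384.394 mg/L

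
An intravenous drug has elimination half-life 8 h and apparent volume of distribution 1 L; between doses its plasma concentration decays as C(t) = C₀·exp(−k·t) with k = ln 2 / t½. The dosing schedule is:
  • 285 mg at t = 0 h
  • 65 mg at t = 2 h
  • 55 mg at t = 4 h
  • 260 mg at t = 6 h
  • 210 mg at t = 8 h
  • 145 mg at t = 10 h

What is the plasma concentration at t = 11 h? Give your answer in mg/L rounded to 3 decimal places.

633.161 mg/L

k = ln 2 / 8 = 0.08664 per h
Dose 1 (285 mg at t=0 h): 285·exp(−0.08664·11) = 109.883 mg/L
Dose 2 (65 mg at t=2 h): 65·exp(−0.08664·9) = 29.803 mg/L
Dose 3 (55 mg at t=4 h): 55·exp(−0.08664·7) = 29.989 mg/L
Dose 4 (260 mg at t=6 h): 260·exp(−0.08664·5) = 168.589 mg/L
Dose 5 (210 mg at t=8 h): 210·exp(−0.08664·3) = 161.932 mg/L
Dose 6 (145 mg at t=10 h): 145·exp(−0.08664·1) = 132.966 mg/L
C(11) = 109.883 + 29.803 + 29.989 + 168.589 + 161.932 + 132.966 = 633.161 mg/L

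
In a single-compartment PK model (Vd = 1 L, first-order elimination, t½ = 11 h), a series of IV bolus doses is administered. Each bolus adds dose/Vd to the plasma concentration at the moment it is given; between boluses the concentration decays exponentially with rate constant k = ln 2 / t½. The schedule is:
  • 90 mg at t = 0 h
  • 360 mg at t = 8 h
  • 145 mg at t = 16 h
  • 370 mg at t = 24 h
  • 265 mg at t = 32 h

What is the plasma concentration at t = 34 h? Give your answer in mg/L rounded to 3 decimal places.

557.807 mg/L

k = ln 2 / 11 = 0.06301 per h
Dose 1 (90 mg at t=0 h): 90·exp(−0.06301·34) = 10.563 mg/L
Dose 2 (360 mg at t=8 h): 360·exp(−0.06301·26) = 69.948 mg/L
Dose 3 (145 mg at t=16 h): 145·exp(−0.06301·18) = 46.642 mg/L
Dose 4 (370 mg at t=24 h): 370·exp(−0.06301·10) = 197.033 mg/L
Dose 5 (265 mg at t=32 h): 265·exp(−0.06301·2) = 233.622 mg/L
C(34) = 10.563 + 69.948 + 46.642 + 197.033 + 233.622 = 557.807 mg/L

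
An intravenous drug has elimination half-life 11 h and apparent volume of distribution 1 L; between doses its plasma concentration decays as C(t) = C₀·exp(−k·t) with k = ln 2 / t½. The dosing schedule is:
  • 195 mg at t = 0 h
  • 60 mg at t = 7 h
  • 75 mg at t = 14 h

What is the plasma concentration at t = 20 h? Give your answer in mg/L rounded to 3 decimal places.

k = ln 2 / 11 = 0.06301 per h
Dose 1 (195 mg at t=0 h): 195·exp(−0.06301·20) = 55.298 mg/L
Dose 2 (60 mg at t=7 h): 60·exp(−0.06301·13) = 26.448 mg/L
Dose 3 (75 mg at t=14 h): 75·exp(−0.06301·6) = 51.388 mg/L
C(20) = 55.298 + 26.448 + 51.388 = 133.134 mg/L

133.134 mg/L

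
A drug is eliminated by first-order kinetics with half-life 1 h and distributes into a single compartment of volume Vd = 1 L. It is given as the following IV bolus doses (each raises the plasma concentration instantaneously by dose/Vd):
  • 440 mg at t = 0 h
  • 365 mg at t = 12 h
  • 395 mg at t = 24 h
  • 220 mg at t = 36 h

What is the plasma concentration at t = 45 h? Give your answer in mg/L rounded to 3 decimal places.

0.430 mg/L

k = ln 2 / 1 = 0.69315 per h
Dose 1 (440 mg at t=0 h): 440·exp(−0.69315·45) = 0.000 mg/L
Dose 2 (365 mg at t=12 h): 365·exp(−0.69315·33) = 0.000 mg/L
Dose 3 (395 mg at t=24 h): 395·exp(−0.69315·21) = 0.000 mg/L
Dose 4 (220 mg at t=36 h): 220·exp(−0.69315·9) = 0.430 mg/L
C(45) = 0.000 + 0.000 + 0.000 + 0.430 = 0.430 mg/L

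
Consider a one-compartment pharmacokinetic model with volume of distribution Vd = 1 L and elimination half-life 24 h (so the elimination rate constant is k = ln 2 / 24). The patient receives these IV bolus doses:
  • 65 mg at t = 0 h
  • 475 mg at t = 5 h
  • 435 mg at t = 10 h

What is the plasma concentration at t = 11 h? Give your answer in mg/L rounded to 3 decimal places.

869.351 mg/L

k = ln 2 / 24 = 0.02888 per h
Dose 1 (65 mg at t=0 h): 65·exp(−0.02888·11) = 47.309 mg/L
Dose 2 (475 mg at t=5 h): 475·exp(−0.02888·6) = 399.426 mg/L
Dose 3 (435 mg at t=10 h): 435·exp(−0.02888·1) = 422.616 mg/L
C(11) = 47.309 + 399.426 + 422.616 = 869.351 mg/L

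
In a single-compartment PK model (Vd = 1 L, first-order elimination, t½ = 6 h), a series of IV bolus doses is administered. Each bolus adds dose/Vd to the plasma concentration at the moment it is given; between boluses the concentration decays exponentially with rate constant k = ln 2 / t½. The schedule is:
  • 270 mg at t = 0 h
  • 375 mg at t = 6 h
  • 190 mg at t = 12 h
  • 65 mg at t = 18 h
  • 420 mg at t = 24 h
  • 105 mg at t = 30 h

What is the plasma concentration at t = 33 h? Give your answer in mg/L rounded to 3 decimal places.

273.562 mg/L

k = ln 2 / 6 = 0.11552 per h
Dose 1 (270 mg at t=0 h): 270·exp(−0.11552·33) = 5.966 mg/L
Dose 2 (375 mg at t=6 h): 375·exp(−0.11552·27) = 16.573 mg/L
Dose 3 (190 mg at t=12 h): 190·exp(−0.11552·21) = 16.794 mg/L
Dose 4 (65 mg at t=18 h): 65·exp(−0.11552·15) = 11.490 mg/L
Dose 5 (420 mg at t=24 h): 420·exp(−0.11552·9) = 148.492 mg/L
Dose 6 (105 mg at t=30 h): 105·exp(−0.11552·3) = 74.246 mg/L
C(33) = 5.966 + 16.573 + 16.794 + 11.490 + 148.492 + 74.246 = 273.562 mg/L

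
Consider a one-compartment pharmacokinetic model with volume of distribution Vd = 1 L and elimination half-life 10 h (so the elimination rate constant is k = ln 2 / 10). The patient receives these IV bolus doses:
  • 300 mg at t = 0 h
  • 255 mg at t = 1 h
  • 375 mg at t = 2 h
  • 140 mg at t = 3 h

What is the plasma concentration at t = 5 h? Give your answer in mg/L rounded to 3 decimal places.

k = ln 2 / 10 = 0.06931 per h
Dose 1 (300 mg at t=0 h): 300·exp(−0.06931·5) = 212.132 mg/L
Dose 2 (255 mg at t=1 h): 255·exp(−0.06931·4) = 193.254 mg/L
Dose 3 (375 mg at t=2 h): 375·exp(−0.06931·3) = 304.595 mg/L
Dose 4 (140 mg at t=3 h): 140·exp(−0.06931·2) = 121.877 mg/L
C(5) = 212.132 + 193.254 + 304.595 + 121.877 = 831.858 mg/L

831.858 mg/L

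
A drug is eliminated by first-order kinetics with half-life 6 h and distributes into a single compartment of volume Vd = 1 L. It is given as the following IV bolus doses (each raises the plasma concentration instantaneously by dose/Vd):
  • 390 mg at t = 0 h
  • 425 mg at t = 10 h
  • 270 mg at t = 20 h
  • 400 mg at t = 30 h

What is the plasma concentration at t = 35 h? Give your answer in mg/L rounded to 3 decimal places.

302.727 mg/L

k = ln 2 / 6 = 0.11552 per h
Dose 1 (390 mg at t=0 h): 390·exp(−0.11552·35) = 6.840 mg/L
Dose 2 (425 mg at t=10 h): 425·exp(−0.11552·25) = 23.664 mg/L
Dose 3 (270 mg at t=20 h): 270·exp(−0.11552·15) = 47.730 mg/L
Dose 4 (400 mg at t=30 h): 400·exp(−0.11552·5) = 224.492 mg/L
C(35) = 6.840 + 23.664 + 47.730 + 224.492 = 302.727 mg/L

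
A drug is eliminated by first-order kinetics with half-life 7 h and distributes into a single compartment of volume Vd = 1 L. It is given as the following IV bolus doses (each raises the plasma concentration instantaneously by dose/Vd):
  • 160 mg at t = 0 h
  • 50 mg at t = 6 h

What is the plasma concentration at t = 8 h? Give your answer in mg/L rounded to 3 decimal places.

k = ln 2 / 7 = 0.09902 per h
Dose 1 (160 mg at t=0 h): 160·exp(−0.09902·8) = 72.458 mg/L
Dose 2 (50 mg at t=6 h): 50·exp(−0.09902·2) = 41.017 mg/L
C(8) = 72.458 + 41.017 = 113.475 mg/L

113.475 mg/L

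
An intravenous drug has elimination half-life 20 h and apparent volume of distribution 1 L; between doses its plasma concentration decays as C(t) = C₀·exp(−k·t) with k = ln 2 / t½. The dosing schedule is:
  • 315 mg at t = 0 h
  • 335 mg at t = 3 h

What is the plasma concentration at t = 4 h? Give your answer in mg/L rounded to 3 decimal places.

597.812 mg/L

k = ln 2 / 20 = 0.03466 per h
Dose 1 (315 mg at t=0 h): 315·exp(−0.03466·4) = 274.223 mg/L
Dose 2 (335 mg at t=3 h): 335·exp(−0.03466·1) = 323.589 mg/L
C(4) = 274.223 + 323.589 = 597.812 mg/L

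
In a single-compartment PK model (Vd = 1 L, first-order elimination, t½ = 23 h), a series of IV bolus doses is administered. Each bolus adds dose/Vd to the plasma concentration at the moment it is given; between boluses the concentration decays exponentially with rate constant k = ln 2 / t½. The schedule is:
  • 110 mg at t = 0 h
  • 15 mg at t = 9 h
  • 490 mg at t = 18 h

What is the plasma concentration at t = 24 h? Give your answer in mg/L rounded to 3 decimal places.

k = ln 2 / 23 = 0.03014 per h
Dose 1 (110 mg at t=0 h): 110·exp(−0.03014·24) = 53.367 mg/L
Dose 2 (15 mg at t=9 h): 15·exp(−0.03014·15) = 9.545 mg/L
Dose 3 (490 mg at t=18 h): 490·exp(−0.03014·6) = 408.947 mg/L
C(24) = 53.367 + 9.545 + 408.947 = 471.859 mg/L

471.859 mg/L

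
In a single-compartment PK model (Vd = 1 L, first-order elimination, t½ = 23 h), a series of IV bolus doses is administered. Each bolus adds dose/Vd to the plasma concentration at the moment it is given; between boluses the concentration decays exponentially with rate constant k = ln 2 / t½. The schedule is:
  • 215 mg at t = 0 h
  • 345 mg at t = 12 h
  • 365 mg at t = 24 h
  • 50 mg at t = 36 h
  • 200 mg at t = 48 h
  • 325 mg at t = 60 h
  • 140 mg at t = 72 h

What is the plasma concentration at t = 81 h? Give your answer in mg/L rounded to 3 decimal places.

k = ln 2 / 23 = 0.03014 per h
Dose 1 (215 mg at t=0 h): 215·exp(−0.03014·81) = 18.719 mg/L
Dose 2 (345 mg at t=12 h): 345·exp(−0.03014·69) = 43.125 mg/L
Dose 3 (365 mg at t=24 h): 365·exp(−0.03014·57) = 65.503 mg/L
Dose 4 (50 mg at t=36 h): 50·exp(−0.03014·45) = 12.882 mg/L
Dose 5 (200 mg at t=48 h): 200·exp(−0.03014·33) = 73.981 mg/L
Dose 6 (325 mg at t=60 h): 325·exp(−0.03014·21) = 172.596 mg/L
Dose 7 (140 mg at t=72 h): 140·exp(−0.03014·9) = 106.742 mg/L
C(81) = 18.719 + 43.125 + 65.503 + 12.882 + 73.981 + 172.596 + 106.742 = 493.548 mg/L

493.548 mg/L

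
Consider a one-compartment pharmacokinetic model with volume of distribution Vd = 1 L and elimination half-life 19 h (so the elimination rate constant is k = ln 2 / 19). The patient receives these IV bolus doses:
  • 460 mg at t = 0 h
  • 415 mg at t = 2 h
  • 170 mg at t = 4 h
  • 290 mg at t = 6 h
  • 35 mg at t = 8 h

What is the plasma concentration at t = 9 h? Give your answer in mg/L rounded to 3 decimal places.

1088.065 mg/L

k = ln 2 / 19 = 0.03648 per h
Dose 1 (460 mg at t=0 h): 460·exp(−0.03648·9) = 331.257 mg/L
Dose 2 (415 mg at t=2 h): 415·exp(−0.03648·7) = 321.471 mg/L
Dose 3 (170 mg at t=4 h): 170·exp(−0.03648·5) = 141.655 mg/L
Dose 4 (290 mg at t=6 h): 290·exp(−0.03648·3) = 259.936 mg/L
Dose 5 (35 mg at t=8 h): 35·exp(−0.03648·1) = 33.746 mg/L
C(9) = 331.257 + 321.471 + 141.655 + 259.936 + 33.746 = 1088.065 mg/L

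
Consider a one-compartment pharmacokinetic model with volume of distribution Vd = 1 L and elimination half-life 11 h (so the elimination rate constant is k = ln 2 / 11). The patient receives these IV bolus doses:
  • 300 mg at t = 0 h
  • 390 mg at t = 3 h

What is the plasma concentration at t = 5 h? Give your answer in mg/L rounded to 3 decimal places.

k = ln 2 / 11 = 0.06301 per h
Dose 1 (300 mg at t=0 h): 300·exp(−0.06301·5) = 218.922 mg/L
Dose 2 (390 mg at t=3 h): 390·exp(−0.06301·2) = 343.821 mg/L
C(5) = 218.922 + 343.821 = 562.743 mg/L

562.743 mg/L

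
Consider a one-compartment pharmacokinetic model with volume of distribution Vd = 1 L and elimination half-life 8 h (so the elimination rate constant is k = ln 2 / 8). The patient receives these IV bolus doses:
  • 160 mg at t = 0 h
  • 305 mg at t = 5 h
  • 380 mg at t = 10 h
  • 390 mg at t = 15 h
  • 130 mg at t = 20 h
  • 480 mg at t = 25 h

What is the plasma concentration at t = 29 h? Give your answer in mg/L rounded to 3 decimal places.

k = ln 2 / 8 = 0.08664 per h
Dose 1 (160 mg at t=0 h): 160·exp(−0.08664·29) = 12.968 mg/L
Dose 2 (305 mg at t=5 h): 305·exp(−0.08664·24) = 38.125 mg/L
Dose 3 (380 mg at t=10 h): 380·exp(−0.08664·19) = 73.255 mg/L
Dose 4 (390 mg at t=15 h): 390·exp(−0.08664·14) = 115.948 mg/L
Dose 5 (130 mg at t=20 h): 130·exp(−0.08664·9) = 59.605 mg/L
Dose 6 (480 mg at t=25 h): 480·exp(−0.08664·4) = 339.411 mg/L
C(29) = 12.968 + 38.125 + 73.255 + 115.948 + 59.605 + 339.411 = 639.313 mg/L

639.313 mg/L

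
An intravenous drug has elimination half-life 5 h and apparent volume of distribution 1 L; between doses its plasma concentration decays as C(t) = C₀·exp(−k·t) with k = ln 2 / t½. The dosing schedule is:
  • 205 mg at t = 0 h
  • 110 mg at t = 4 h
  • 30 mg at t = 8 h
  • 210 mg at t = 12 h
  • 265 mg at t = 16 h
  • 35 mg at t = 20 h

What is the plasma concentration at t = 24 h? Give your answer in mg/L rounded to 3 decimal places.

164.806 mg/L

k = ln 2 / 5 = 0.13863 per h
Dose 1 (205 mg at t=0 h): 205·exp(−0.13863·24) = 7.359 mg/L
Dose 2 (110 mg at t=4 h): 110·exp(−0.13863·20) = 6.875 mg/L
Dose 3 (30 mg at t=8 h): 30·exp(−0.13863·16) = 3.265 mg/L
Dose 4 (210 mg at t=12 h): 210·exp(−0.13863·12) = 39.788 mg/L
Dose 5 (265 mg at t=16 h): 265·exp(−0.13863·8) = 87.417 mg/L
Dose 6 (35 mg at t=20 h): 35·exp(−0.13863·4) = 20.102 mg/L
C(24) = 7.359 + 6.875 + 3.265 + 39.788 + 87.417 + 20.102 = 164.806 mg/L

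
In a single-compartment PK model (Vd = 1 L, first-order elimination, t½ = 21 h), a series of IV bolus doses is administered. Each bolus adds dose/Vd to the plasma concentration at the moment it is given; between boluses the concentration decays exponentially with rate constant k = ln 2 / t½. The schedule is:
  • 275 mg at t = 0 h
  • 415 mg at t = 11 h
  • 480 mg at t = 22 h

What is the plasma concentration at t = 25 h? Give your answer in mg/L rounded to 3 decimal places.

816.674 mg/L

k = ln 2 / 21 = 0.03301 per h
Dose 1 (275 mg at t=0 h): 275·exp(−0.03301·25) = 120.494 mg/L
Dose 2 (415 mg at t=11 h): 415·exp(−0.03301·14) = 261.434 mg/L
Dose 3 (480 mg at t=22 h): 480·exp(−0.03301·3) = 434.747 mg/L
C(25) = 120.494 + 261.434 + 434.747 = 816.674 mg/L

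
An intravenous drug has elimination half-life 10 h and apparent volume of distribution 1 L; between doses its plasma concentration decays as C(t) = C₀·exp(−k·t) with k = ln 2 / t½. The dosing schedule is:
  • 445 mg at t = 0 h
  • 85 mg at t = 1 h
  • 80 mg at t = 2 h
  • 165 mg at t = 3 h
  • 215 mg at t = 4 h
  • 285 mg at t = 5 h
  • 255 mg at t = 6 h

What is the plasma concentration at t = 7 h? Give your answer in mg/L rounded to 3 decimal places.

1172.288 mg/L

k = ln 2 / 10 = 0.06931 per h
Dose 1 (445 mg at t=0 h): 445·exp(−0.06931·7) = 273.930 mg/L
Dose 2 (85 mg at t=1 h): 85·exp(−0.06931·6) = 56.079 mg/L
Dose 3 (80 mg at t=2 h): 80·exp(−0.06931·5) = 56.569 mg/L
Dose 4 (165 mg at t=3 h): 165·exp(−0.06931·4) = 125.047 mg/L
Dose 5 (215 mg at t=4 h): 215·exp(−0.06931·3) = 174.634 mg/L
Dose 6 (285 mg at t=5 h): 285·exp(−0.06931·2) = 248.107 mg/L
Dose 7 (255 mg at t=6 h): 255·exp(−0.06931·1) = 237.923 mg/L
C(7) = 273.930 + 56.079 + 56.569 + 125.047 + 174.634 + 248.107 + 237.923 = 1172.288 mg/L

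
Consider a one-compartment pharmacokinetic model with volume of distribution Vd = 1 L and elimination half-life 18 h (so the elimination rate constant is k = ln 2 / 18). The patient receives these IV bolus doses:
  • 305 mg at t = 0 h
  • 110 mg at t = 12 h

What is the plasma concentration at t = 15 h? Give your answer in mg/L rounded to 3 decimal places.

k = ln 2 / 18 = 0.03851 per h
Dose 1 (305 mg at t=0 h): 305·exp(−0.03851·15) = 171.175 mg/L
Dose 2 (110 mg at t=12 h): 110·exp(−0.03851·3) = 97.999 mg/L
C(15) = 171.175 + 97.999 = 269.174 mg/L

269.174 mg/L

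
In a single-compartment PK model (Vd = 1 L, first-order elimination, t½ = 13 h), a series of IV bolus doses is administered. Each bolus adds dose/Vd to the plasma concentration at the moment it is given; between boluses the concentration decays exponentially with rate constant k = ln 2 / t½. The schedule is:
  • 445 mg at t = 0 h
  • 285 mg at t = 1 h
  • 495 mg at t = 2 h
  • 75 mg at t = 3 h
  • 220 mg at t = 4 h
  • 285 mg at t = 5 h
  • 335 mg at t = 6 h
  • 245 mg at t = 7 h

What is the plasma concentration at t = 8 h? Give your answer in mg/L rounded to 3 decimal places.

k = ln 2 / 13 = 0.05332 per h
Dose 1 (445 mg at t=0 h): 445·exp(−0.05332·8) = 290.476 mg/L
Dose 2 (285 mg at t=1 h): 285·exp(−0.05332·7) = 196.224 mg/L
Dose 3 (495 mg at t=2 h): 495·exp(−0.05332·6) = 359.475 mg/L
Dose 4 (75 mg at t=3 h): 75·exp(−0.05332·5) = 57.449 mg/L
Dose 5 (220 mg at t=4 h): 220·exp(−0.05332·4) = 177.745 mg/L
Dose 6 (285 mg at t=5 h): 285·exp(−0.05332·3) = 242.871 mg/L
Dose 7 (335 mg at t=6 h): 335·exp(−0.05332·2) = 301.115 mg/L
Dose 8 (245 mg at t=7 h): 245·exp(−0.05332·1) = 232.279 mg/L
C(8) = 290.476 + 196.224 + 359.475 + 57.449 + 177.745 + 242.871 + 301.115 + 232.279 = 1857.634 mg/L

1857.634 mg/L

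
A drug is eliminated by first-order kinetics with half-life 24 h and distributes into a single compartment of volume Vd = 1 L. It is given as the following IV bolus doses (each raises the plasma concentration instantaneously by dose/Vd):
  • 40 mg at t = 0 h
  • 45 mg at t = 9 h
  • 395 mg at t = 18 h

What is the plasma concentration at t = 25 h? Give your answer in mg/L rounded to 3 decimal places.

370.477 mg/L

k = ln 2 / 24 = 0.02888 per h
Dose 1 (40 mg at t=0 h): 40·exp(−0.02888·25) = 19.431 mg/L
Dose 2 (45 mg at t=9 h): 45·exp(−0.02888·16) = 28.348 mg/L
Dose 3 (395 mg at t=18 h): 395·exp(−0.02888·7) = 322.698 mg/L
C(25) = 19.431 + 28.348 + 322.698 = 370.477 mg/L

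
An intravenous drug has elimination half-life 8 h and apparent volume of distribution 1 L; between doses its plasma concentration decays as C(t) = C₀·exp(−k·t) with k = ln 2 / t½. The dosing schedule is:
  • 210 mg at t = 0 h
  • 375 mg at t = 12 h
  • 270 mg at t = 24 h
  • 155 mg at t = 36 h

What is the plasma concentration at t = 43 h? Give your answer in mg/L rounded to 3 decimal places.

167.183 mg/L

k = ln 2 / 8 = 0.08664 per h
Dose 1 (210 mg at t=0 h): 210·exp(−0.08664·43) = 5.060 mg/L
Dose 2 (375 mg at t=12 h): 375·exp(−0.08664·31) = 25.559 mg/L
Dose 3 (270 mg at t=24 h): 270·exp(−0.08664·19) = 52.050 mg/L
Dose 4 (155 mg at t=36 h): 155·exp(−0.08664·7) = 84.514 mg/L
C(43) = 5.060 + 25.559 + 52.050 + 84.514 = 167.183 mg/L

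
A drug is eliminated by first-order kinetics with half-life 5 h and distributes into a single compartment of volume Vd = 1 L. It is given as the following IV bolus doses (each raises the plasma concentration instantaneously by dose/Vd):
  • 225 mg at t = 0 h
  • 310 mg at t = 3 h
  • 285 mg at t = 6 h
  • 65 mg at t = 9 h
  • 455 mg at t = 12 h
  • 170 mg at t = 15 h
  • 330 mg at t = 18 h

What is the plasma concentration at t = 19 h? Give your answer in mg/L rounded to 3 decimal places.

k = ln 2 / 5 = 0.13863 per h
Dose 1 (225 mg at t=0 h): 225·exp(−0.13863·19) = 16.154 mg/L
Dose 2 (310 mg at t=3 h): 310·exp(−0.13863·16) = 33.734 mg/L
Dose 3 (285 mg at t=6 h): 285·exp(−0.13863·13) = 47.007 mg/L
Dose 4 (65 mg at t=9 h): 65·exp(−0.13863·10) = 16.250 mg/L
Dose 5 (455 mg at t=12 h): 455·exp(−0.13863·7) = 172.413 mg/L
Dose 6 (170 mg at t=15 h): 170·exp(−0.13863·4) = 97.639 mg/L
Dose 7 (330 mg at t=18 h): 330·exp(−0.13863·1) = 287.282 mg/L
C(19) = 16.154 + 33.734 + 47.007 + 16.250 + 172.413 + 97.639 + 287.282 = 670.479 mg/L

670.479 mg/L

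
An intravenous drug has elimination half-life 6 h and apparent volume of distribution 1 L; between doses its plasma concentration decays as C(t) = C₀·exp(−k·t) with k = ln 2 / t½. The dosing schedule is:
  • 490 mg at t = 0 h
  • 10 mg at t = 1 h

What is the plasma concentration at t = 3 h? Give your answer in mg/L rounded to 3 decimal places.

k = ln 2 / 6 = 0.11552 per h
Dose 1 (490 mg at t=0 h): 490·exp(−0.11552·3) = 346.482 mg/L
Dose 2 (10 mg at t=1 h): 10·exp(−0.11552·2) = 7.937 mg/L
C(3) = 346.482 + 7.937 = 354.419 mg/L

354.419 mg/L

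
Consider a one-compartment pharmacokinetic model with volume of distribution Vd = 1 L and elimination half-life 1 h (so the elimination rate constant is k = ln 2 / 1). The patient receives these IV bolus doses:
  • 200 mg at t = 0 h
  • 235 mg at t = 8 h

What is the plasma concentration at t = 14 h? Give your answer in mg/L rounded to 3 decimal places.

3.684 mg/L

k = ln 2 / 1 = 0.69315 per h
Dose 1 (200 mg at t=0 h): 200·exp(−0.69315·14) = 0.012 mg/L
Dose 2 (235 mg at t=8 h): 235·exp(−0.69315·6) = 3.672 mg/L
C(14) = 0.012 + 3.672 = 3.684 mg/L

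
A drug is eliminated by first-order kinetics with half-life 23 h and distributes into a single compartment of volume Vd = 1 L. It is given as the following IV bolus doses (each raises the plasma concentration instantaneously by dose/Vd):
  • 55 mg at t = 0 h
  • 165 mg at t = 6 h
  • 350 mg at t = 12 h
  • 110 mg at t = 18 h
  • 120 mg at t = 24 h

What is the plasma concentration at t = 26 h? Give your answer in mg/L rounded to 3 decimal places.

k = ln 2 / 23 = 0.03014 per h
Dose 1 (55 mg at t=0 h): 55·exp(−0.03014·26) = 25.123 mg/L
Dose 2 (165 mg at t=6 h): 165·exp(−0.03014·20) = 90.306 mg/L
Dose 3 (350 mg at t=12 h): 350·exp(−0.03014·14) = 229.526 mg/L
Dose 4 (110 mg at t=18 h): 110·exp(−0.03014·8) = 86.434 mg/L
Dose 5 (120 mg at t=24 h): 120·exp(−0.03014·2) = 112.981 mg/L
C(26) = 25.123 + 90.306 + 229.526 + 86.434 + 112.981 = 544.371 mg/L

544.371 mg/L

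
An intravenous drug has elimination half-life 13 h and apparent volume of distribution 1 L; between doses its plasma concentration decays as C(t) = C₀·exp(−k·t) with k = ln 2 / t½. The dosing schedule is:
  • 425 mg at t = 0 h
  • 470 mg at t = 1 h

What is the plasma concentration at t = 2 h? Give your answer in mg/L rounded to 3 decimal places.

827.608 mg/L

k = ln 2 / 13 = 0.05332 per h
Dose 1 (425 mg at t=0 h): 425·exp(−0.05332·2) = 382.012 mg/L
Dose 2 (470 mg at t=1 h): 470·exp(−0.05332·1) = 445.596 mg/L
C(2) = 382.012 + 445.596 = 827.608 mg/L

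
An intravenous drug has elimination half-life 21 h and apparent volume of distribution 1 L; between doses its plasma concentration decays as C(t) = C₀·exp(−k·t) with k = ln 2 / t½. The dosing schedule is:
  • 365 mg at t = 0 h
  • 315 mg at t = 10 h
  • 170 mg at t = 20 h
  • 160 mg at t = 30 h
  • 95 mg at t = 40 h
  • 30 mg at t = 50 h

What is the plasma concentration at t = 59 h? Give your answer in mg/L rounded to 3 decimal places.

k = ln 2 / 21 = 0.03301 per h
Dose 1 (365 mg at t=0 h): 365·exp(−0.03301·59) = 52.065 mg/L
Dose 2 (315 mg at t=10 h): 315·exp(−0.03301·49) = 62.504 mg/L
Dose 3 (170 mg at t=20 h): 170·exp(−0.03301·39) = 46.924 mg/L
Dose 4 (160 mg at t=30 h): 160·exp(−0.03301·29) = 61.434 mg/L
Dose 5 (95 mg at t=40 h): 95·exp(−0.03301·19) = 50.741 mg/L
Dose 6 (30 mg at t=50 h): 30·exp(−0.03301·9) = 22.290 mg/L
C(59) = 52.065 + 62.504 + 46.924 + 61.434 + 50.741 + 22.290 = 295.958 mg/L

295.958 mg/L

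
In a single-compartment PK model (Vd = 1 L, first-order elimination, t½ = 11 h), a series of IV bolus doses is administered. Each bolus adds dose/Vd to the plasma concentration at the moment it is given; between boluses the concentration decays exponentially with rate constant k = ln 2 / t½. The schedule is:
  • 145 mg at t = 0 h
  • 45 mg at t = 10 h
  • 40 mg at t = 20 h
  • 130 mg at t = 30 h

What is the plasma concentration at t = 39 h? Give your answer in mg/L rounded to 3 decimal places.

k = ln 2 / 11 = 0.06301 per h
Dose 1 (145 mg at t=0 h): 145·exp(−0.06301·39) = 12.419 mg/L
Dose 2 (45 mg at t=10 h): 45·exp(−0.06301·29) = 7.237 mg/L
Dose 3 (40 mg at t=20 h): 40·exp(−0.06301·19) = 12.081 mg/L
Dose 4 (130 mg at t=30 h): 130·exp(−0.06301·9) = 73.730 mg/L
C(39) = 12.419 + 7.237 + 12.081 + 73.730 = 105.468 mg/L

105.468 mg/L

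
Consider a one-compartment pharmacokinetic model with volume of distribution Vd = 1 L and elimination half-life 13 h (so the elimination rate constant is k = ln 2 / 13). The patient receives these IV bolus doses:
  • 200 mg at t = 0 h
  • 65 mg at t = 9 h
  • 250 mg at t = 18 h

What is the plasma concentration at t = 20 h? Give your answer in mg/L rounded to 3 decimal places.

329.720 mg/L

k = ln 2 / 13 = 0.05332 per h
Dose 1 (200 mg at t=0 h): 200·exp(−0.05332·20) = 68.850 mg/L
Dose 2 (65 mg at t=9 h): 65·exp(−0.05332·11) = 36.157 mg/L
Dose 3 (250 mg at t=18 h): 250·exp(−0.05332·2) = 224.713 mg/L
C(20) = 68.850 + 36.157 + 224.713 = 329.720 mg/L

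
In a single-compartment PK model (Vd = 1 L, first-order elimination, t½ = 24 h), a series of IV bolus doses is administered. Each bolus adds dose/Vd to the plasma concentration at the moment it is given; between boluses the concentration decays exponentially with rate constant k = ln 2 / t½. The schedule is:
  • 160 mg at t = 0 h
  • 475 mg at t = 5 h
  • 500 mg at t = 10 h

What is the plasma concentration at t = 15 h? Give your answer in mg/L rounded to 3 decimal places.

892.363 mg/L

k = ln 2 / 24 = 0.02888 per h
Dose 1 (160 mg at t=0 h): 160·exp(−0.02888·15) = 103.747 mg/L
Dose 2 (475 mg at t=5 h): 475·exp(−0.02888·10) = 355.848 mg/L
Dose 3 (500 mg at t=10 h): 500·exp(−0.02888·5) = 432.768 mg/L
C(15) = 103.747 + 355.848 + 432.768 = 892.363 mg/L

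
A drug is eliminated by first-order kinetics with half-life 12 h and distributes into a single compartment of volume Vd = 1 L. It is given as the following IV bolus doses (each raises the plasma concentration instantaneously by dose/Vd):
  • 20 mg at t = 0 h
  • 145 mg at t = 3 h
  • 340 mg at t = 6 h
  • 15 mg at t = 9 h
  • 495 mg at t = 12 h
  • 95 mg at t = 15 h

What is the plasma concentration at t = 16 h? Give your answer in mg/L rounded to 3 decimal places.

k = ln 2 / 12 = 0.05776 per h
Dose 1 (20 mg at t=0 h): 20·exp(−0.05776·16) = 7.937 mg/L
Dose 2 (145 mg at t=3 h): 145·exp(−0.05776·13) = 68.431 mg/L
Dose 3 (340 mg at t=6 h): 340·exp(−0.05776·10) = 190.819 mg/L
Dose 4 (15 mg at t=9 h): 15·exp(−0.05776·7) = 10.011 mg/L
Dose 5 (495 mg at t=12 h): 495·exp(−0.05776·4) = 392.882 mg/L
Dose 6 (95 mg at t=15 h): 95·exp(−0.05776·1) = 89.668 mg/L
C(16) = 7.937 + 68.431 + 190.819 + 10.011 + 392.882 + 89.668 = 759.748 mg/L

759.748 mg/L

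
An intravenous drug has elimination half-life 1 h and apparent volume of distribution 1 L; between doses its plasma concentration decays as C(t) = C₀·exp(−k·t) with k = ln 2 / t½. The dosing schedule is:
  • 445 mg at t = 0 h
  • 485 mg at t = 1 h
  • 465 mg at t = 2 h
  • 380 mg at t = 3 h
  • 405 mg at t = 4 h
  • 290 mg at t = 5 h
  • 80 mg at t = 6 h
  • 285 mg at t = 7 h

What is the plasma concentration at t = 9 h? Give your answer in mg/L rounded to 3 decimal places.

124.365 mg/L

k = ln 2 / 1 = 0.69315 per h
Dose 1 (445 mg at t=0 h): 445·exp(−0.69315·9) = 0.869 mg/L
Dose 2 (485 mg at t=1 h): 485·exp(−0.69315·8) = 1.895 mg/L
Dose 3 (465 mg at t=2 h): 465·exp(−0.69315·7) = 3.633 mg/L
Dose 4 (380 mg at t=3 h): 380·exp(−0.69315·6) = 5.938 mg/L
Dose 5 (405 mg at t=4 h): 405·exp(−0.69315·5) = 12.656 mg/L
Dose 6 (290 mg at t=5 h): 290·exp(−0.69315·4) = 18.125 mg/L
Dose 7 (80 mg at t=6 h): 80·exp(−0.69315·3) = 10.000 mg/L
Dose 8 (285 mg at t=7 h): 285·exp(−0.69315·2) = 71.250 mg/L
C(9) = 0.869 + 1.895 + 3.633 + 5.938 + 12.656 + 18.125 + 10.000 + 71.250 = 124.365 mg/L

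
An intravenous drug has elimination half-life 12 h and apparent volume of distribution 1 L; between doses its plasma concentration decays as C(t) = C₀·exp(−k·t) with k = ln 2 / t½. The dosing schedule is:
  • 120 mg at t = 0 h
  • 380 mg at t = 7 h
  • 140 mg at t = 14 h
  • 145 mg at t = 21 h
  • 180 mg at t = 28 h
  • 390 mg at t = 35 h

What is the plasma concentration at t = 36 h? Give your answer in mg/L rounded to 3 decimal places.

667.925 mg/L

k = ln 2 / 12 = 0.05776 per h
Dose 1 (120 mg at t=0 h): 120·exp(−0.05776·36) = 15.000 mg/L
Dose 2 (380 mg at t=7 h): 380·exp(−0.05776·29) = 71.170 mg/L
Dose 3 (140 mg at t=14 h): 140·exp(−0.05776·22) = 39.286 mg/L
Dose 4 (145 mg at t=21 h): 145·exp(−0.05776·15) = 60.965 mg/L
Dose 5 (180 mg at t=28 h): 180·exp(−0.05776·8) = 113.393 mg/L
Dose 6 (390 mg at t=35 h): 390·exp(−0.05776·1) = 368.111 mg/L
C(36) = 15.000 + 71.170 + 39.286 + 60.965 + 113.393 + 368.111 = 667.925 mg/L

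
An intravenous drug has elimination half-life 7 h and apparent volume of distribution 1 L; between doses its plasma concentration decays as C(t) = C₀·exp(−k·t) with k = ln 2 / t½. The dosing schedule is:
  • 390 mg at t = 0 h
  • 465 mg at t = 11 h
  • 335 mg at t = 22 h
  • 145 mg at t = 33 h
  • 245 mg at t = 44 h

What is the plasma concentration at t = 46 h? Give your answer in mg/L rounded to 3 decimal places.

k = ln 2 / 7 = 0.09902 per h
Dose 1 (390 mg at t=0 h): 390·exp(−0.09902·46) = 4.101 mg/L
Dose 2 (465 mg at t=11 h): 465·exp(−0.09902·35) = 14.531 mg/L
Dose 3 (335 mg at t=22 h): 335·exp(−0.09902·24) = 31.113 mg/L
Dose 4 (145 mg at t=33 h): 145·exp(−0.09902·13) = 40.023 mg/L
Dose 5 (245 mg at t=44 h): 245·exp(−0.09902·2) = 200.982 mg/L
C(46) = 4.101 + 14.531 + 31.113 + 40.023 + 200.982 = 290.750 mg/L

290.750 mg/L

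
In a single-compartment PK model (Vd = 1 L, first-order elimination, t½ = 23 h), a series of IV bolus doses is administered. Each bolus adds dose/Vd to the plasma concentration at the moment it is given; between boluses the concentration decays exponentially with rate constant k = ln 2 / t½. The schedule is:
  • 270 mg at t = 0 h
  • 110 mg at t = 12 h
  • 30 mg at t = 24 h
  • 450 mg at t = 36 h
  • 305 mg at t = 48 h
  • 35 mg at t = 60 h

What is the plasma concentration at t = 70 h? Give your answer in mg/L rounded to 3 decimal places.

403.976 mg/L

k = ln 2 / 23 = 0.03014 per h
Dose 1 (270 mg at t=0 h): 270·exp(−0.03014·70) = 32.748 mg/L
Dose 2 (110 mg at t=12 h): 110·exp(−0.03014·58) = 19.155 mg/L
Dose 3 (30 mg at t=24 h): 30·exp(−0.03014·46) = 7.500 mg/L
Dose 4 (450 mg at t=36 h): 450·exp(−0.03014·34) = 161.515 mg/L
Dose 5 (305 mg at t=48 h): 305·exp(−0.03014·22) = 157.166 mg/L
Dose 6 (35 mg at t=60 h): 35·exp(−0.03014·10) = 25.893 mg/L
C(70) = 32.748 + 19.155 + 7.500 + 161.515 + 157.166 + 25.893 = 403.976 mg/L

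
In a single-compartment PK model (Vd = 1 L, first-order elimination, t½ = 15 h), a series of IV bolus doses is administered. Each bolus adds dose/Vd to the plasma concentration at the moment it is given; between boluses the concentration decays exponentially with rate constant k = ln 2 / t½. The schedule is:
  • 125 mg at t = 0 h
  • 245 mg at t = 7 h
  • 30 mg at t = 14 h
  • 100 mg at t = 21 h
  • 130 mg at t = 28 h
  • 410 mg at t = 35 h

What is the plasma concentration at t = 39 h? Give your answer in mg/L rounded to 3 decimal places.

k = ln 2 / 15 = 0.04621 per h
Dose 1 (125 mg at t=0 h): 125·exp(−0.04621·39) = 20.617 mg/L
Dose 2 (245 mg at t=7 h): 245·exp(−0.04621·32) = 55.843 mg/L
Dose 3 (30 mg at t=14 h): 30·exp(−0.04621·25) = 9.449 mg/L
Dose 4 (100 mg at t=21 h): 100·exp(−0.04621·18) = 43.528 mg/L
Dose 5 (130 mg at t=28 h): 130·exp(−0.04621·11) = 78.197 mg/L
Dose 6 (410 mg at t=35 h): 410·exp(−0.04621·4) = 340.808 mg/L
C(39) = 20.617 + 55.843 + 9.449 + 43.528 + 78.197 + 340.808 = 548.441 mg/L

548.441 mg/L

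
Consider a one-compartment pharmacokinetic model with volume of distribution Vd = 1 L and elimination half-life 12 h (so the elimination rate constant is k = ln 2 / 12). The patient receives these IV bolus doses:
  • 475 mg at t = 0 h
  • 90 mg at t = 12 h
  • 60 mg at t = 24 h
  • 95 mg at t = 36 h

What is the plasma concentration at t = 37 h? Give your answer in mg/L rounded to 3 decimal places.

k = ln 2 / 12 = 0.05776 per h
Dose 1 (475 mg at t=0 h): 475·exp(−0.05776·37) = 56.043 mg/L
Dose 2 (90 mg at t=12 h): 90·exp(−0.05776·25) = 21.237 mg/L
Dose 3 (60 mg at t=24 h): 60·exp(−0.05776·13) = 28.316 mg/L
Dose 4 (95 mg at t=36 h): 95·exp(−0.05776·1) = 89.668 mg/L
C(37) = 56.043 + 21.237 + 28.316 + 89.668 = 195.264 mg/L

195.264 mg/L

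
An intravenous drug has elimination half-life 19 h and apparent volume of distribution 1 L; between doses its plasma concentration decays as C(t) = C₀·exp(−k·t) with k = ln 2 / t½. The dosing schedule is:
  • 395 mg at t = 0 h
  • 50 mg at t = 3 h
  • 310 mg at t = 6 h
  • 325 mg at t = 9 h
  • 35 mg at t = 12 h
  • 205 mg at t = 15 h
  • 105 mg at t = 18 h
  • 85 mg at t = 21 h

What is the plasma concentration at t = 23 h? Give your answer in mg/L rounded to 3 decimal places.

899.590 mg/L

k = ln 2 / 19 = 0.03648 per h
Dose 1 (395 mg at t=0 h): 395·exp(−0.03648·23) = 170.684 mg/L
Dose 2 (50 mg at t=3 h): 50·exp(−0.03648·20) = 24.104 mg/L
Dose 3 (310 mg at t=6 h): 310·exp(−0.03648·17) = 166.732 mg/L
Dose 4 (325 mg at t=9 h): 325·exp(−0.03648·14) = 195.017 mg/L
Dose 5 (35 mg at t=12 h): 35·exp(−0.03648·11) = 23.431 mg/L
Dose 6 (205 mg at t=15 h): 205·exp(−0.03648·8) = 153.110 mg/L
Dose 7 (105 mg at t=18 h): 105·exp(−0.03648·5) = 87.493 mg/L
Dose 8 (85 mg at t=21 h): 85·exp(−0.03648·2) = 79.019 mg/L
C(23) = 170.684 + 24.104 + 166.732 + 195.017 + 23.431 + 153.110 + 87.493 + 79.019 = 899.590 mg/L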